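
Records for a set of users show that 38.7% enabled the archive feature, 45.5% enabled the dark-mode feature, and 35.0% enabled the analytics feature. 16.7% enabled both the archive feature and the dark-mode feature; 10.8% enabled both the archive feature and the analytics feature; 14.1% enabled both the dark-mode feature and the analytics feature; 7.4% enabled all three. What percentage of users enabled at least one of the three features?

P(union) = 38.7 + 45.5 + 35.0 − 16.7 − 10.8 − 14.1 + 7.4 = 85.0%

85.0%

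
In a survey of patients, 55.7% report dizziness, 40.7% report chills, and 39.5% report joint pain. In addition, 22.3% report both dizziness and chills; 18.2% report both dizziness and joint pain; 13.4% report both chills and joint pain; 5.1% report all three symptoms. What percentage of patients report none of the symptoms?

12.9%

P(at least one) = 55.7 + 40.7 + 39.5 − 22.3 − 18.2 − 13.4 + 5.1 = 87.1%
P(none) = 100% − 87.1% = 12.9%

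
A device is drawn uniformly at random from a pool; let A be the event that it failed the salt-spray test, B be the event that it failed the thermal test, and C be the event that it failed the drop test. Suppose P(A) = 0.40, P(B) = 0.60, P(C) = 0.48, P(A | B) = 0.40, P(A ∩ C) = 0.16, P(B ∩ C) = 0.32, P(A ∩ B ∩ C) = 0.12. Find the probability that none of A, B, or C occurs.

0.12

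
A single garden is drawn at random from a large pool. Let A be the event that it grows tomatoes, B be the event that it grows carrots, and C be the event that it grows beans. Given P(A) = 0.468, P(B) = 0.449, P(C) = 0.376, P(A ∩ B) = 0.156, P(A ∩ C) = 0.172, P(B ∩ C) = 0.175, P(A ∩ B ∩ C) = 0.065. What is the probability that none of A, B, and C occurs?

Apply inclusion-exclusion:
P(A ∪ B ∪ C) = 0.468 + 0.449 + 0.376 − 0.156 − 0.172 − 0.175 + 0.065 = 0.855
P(none) = 1 − 0.855 = 0.145

0.145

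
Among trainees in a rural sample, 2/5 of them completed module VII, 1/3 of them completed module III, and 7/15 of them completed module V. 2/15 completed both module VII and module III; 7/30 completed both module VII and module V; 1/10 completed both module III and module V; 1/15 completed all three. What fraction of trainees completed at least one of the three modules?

4/5

By inclusion-exclusion,
P(union) = 2/5 + 1/3 + 7/15 − 2/15 − 7/30 − 1/10 + 1/15 = 4/5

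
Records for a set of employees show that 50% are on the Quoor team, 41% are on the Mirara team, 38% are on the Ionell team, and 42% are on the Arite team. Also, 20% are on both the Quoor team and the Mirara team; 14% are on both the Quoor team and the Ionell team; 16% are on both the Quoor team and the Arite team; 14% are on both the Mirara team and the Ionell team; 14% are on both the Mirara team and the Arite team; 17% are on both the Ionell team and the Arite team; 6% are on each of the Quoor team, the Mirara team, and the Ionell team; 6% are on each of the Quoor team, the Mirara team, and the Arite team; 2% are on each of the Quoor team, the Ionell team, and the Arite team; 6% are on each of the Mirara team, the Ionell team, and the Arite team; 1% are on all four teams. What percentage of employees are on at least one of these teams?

95%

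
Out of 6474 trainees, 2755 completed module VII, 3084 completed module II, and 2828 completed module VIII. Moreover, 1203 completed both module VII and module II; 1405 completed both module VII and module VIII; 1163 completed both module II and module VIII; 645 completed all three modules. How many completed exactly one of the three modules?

3060

|exactly one| = 2755 + 3084 + 2828 − 2·1203 − 2·1405 − 2·1163 + 3·645 = 3060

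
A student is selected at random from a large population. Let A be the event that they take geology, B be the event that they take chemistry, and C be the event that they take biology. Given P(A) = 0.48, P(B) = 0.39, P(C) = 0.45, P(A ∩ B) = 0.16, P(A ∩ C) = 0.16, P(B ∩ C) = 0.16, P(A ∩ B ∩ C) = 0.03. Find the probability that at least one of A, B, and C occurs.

0.87

By inclusion-exclusion,
P(A ∪ B ∪ C) = 0.48 + 0.39 + 0.45 − 0.16 − 0.16 − 0.16 + 0.03 = 0.87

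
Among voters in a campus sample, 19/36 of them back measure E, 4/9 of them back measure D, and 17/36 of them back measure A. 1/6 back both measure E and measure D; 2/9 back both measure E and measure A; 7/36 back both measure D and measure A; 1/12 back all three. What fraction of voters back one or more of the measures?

17/18

P(union) = 19/36 + 4/9 + 17/36 − 1/6 − 2/9 − 7/36 + 1/12 = 17/18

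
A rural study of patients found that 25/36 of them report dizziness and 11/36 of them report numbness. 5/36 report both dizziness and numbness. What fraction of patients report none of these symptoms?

Apply inclusion-exclusion:
P(≥1) = 25/36 + 11/36 − 5/36 = 31/36
P(none) = 1 − 31/36 = 5/36

5/36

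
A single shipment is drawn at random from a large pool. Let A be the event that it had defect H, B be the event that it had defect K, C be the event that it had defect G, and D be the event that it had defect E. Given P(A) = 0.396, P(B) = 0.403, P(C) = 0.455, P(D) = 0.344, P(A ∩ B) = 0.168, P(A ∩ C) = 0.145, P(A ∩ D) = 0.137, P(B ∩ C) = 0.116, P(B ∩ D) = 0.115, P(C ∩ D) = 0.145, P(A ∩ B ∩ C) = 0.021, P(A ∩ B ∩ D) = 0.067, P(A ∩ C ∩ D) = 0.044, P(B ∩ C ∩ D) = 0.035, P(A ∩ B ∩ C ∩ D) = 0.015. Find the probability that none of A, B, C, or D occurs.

0.076

P(A ∪ B ∪ C ∪ D) = 0.396 + 0.403 + 0.455 + 0.344 − 0.168 − 0.145 − 0.137 − 0.116 − 0.115 − 0.145 + 0.021 + 0.067 + 0.044 + 0.035 − 0.015 = 0.924
P(none) = 1 − 0.924 = 0.076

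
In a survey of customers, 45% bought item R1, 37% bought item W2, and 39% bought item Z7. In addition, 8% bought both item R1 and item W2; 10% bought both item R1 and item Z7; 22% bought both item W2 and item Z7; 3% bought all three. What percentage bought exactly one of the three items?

50%

Using the inclusion–exclusion count for exactly one event:
P(exactly one) = 45 + 37 + 39 − 2·8 − 2·10 − 2·22 + 3·3 = 50%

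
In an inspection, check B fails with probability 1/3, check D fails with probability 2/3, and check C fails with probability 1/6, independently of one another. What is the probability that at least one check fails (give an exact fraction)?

22/27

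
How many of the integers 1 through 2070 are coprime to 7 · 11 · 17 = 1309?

floor(2070/7) + floor(2070/11) + floor(2070/17) − floor(2070/77) − floor(2070/119) − floor(2070/187) + floor(2070/1309) = 295 + 188 + 121 − 26 − 17 − 11 + 1 = 551
2070 − 551 = 1519

1519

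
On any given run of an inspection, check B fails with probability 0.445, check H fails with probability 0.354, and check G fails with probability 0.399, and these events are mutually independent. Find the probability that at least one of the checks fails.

P(none) = (1 − 0.445) × (1 − 0.354) × (1 − 0.399) = 0.555 × 0.646 × 0.601 = 0.21547653
P(at least one) = 1 − 0.21547653 = 0.78452347

0.78452347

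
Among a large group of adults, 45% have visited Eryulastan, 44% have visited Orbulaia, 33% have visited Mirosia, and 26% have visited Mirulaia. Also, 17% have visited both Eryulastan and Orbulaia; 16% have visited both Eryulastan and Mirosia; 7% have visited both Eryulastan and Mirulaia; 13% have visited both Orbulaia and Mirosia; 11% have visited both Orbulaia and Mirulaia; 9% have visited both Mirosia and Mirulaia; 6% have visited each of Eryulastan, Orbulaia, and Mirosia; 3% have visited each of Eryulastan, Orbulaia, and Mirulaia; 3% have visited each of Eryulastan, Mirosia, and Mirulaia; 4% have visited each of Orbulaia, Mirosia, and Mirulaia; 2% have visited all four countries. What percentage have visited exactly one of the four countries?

42%

By inclusion–exclusion (exactly-one form):
P(exactly one) = 45 + 44 + 33 + 26 − 2·17 − 2·16 − 2·7 − 2·13 − 2·11 − 2·9 + 3·6 + 3·3 + 3·3 + 3·4 − 4·2 = 42%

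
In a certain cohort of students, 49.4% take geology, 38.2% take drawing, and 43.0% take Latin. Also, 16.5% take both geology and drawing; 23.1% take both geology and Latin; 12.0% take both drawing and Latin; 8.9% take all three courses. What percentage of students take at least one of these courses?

P(≥1) = 49.4 + 38.2 + 43.0 − 16.5 − 23.1 − 12.0 + 8.9 = 87.9%

87.9%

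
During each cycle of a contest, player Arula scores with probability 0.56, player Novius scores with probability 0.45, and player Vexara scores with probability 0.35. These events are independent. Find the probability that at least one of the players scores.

0.8427

P(none) = (1 − 0.56) × (1 − 0.45) × (1 − 0.35) = 0.44 × 0.55 × 0.65 = 0.1573
P(at least one) = 1 − 0.1573 = 0.8427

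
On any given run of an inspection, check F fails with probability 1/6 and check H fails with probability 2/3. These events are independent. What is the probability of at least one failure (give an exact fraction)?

13/18

P(none) = (1 − 1/6) × (1 − 2/3) = 5/6 × 1/3 = 5/18
P(at least one) = 1 − 5/18 = 13/18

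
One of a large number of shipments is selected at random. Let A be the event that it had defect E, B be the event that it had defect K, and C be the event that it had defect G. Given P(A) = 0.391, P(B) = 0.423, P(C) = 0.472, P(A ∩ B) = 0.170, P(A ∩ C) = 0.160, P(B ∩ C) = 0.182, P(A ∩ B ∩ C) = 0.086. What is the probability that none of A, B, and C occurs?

0.140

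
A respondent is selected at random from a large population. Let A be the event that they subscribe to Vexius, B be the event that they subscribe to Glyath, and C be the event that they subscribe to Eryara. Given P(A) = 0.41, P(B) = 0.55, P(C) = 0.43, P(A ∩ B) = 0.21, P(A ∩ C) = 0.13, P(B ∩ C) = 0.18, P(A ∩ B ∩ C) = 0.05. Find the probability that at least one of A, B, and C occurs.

Using inclusion–exclusion:
P(A ∪ B ∪ C) = 0.41 + 0.55 + 0.43 − 0.21 − 0.13 − 0.18 + 0.05 = 0.92

0.92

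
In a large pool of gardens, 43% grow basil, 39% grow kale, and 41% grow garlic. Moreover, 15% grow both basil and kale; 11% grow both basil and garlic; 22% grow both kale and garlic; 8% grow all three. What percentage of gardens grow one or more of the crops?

Using inclusion–exclusion:
P(at least one) = 43 + 39 + 41 − 15 − 11 − 22 + 8 = 83%

83%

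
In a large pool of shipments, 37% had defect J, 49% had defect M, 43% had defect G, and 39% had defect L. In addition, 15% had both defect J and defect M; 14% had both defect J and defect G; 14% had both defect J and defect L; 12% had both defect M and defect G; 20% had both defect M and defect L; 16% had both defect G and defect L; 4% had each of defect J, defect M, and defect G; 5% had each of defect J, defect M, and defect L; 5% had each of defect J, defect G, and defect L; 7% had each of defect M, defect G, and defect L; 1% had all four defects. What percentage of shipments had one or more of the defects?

97%

P(union) = 37 + 49 + 43 + 39 − 15 − 14 − 14 − 12 − 20 − 16 + 4 + 5 + 5 + 7 − 1 = 97%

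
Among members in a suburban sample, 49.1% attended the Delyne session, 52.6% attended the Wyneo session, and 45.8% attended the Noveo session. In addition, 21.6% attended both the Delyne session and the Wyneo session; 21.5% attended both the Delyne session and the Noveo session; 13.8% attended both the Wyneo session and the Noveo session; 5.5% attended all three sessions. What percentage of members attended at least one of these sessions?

96.1%

By inclusion-exclusion,
P(≥1) = 49.1 + 52.6 + 45.8 − 21.6 − 21.5 − 13.8 + 5.5 = 96.1%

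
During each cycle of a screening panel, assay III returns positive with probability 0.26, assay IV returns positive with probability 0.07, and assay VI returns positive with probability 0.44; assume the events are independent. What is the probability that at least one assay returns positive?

0.614608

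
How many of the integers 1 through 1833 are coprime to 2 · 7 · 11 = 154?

Using inclusion–exclusion:
916 + 261 + 166 − 130 − 83 − 23 + 11 = 1118
1833 − 1118 = 715

715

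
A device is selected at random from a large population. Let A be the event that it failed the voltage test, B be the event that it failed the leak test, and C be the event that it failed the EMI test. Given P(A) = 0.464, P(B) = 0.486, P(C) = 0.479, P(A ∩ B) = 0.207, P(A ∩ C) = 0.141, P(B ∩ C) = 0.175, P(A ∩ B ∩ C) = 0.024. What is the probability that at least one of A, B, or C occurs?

0.930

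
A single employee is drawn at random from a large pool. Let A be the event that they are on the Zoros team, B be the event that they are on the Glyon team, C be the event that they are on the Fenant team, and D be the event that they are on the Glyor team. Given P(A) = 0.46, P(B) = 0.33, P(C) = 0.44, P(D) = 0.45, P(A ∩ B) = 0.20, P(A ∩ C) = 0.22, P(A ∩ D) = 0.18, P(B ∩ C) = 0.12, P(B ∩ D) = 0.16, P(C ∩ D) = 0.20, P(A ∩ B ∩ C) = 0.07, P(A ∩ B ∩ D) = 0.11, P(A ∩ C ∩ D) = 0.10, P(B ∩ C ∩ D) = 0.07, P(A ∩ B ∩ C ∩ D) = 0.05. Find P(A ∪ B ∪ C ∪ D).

Using inclusion–exclusion:
P(A ∪ B ∪ C ∪ D) = 0.46 + 0.33 + 0.44 + 0.45 − 0.20 − 0.22 − 0.18 − 0.12 − 0.16 − 0.20 + 0.07 + 0.11 + 0.10 + 0.07 − 0.05 = 0.90

0.90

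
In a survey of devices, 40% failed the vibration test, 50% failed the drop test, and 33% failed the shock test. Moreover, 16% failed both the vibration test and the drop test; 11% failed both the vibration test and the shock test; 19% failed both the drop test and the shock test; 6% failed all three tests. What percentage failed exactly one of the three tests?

P(exactly one) = 40 + 50 + 33 − 2·16 − 2·11 − 2·19 + 3·6 = 49%

49%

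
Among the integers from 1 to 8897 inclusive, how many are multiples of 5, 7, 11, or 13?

1779 + 1271 + 808 + 684 − 254 − 161 − 136 − 115 − 97 − 62 + 23 + 19 + 12 + 8 − 1 = 3778

3778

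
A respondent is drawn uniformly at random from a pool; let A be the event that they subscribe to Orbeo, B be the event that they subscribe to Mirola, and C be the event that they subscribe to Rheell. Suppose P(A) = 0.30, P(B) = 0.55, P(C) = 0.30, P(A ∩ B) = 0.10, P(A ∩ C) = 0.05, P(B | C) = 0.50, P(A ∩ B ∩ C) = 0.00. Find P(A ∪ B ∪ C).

0.85

P(B ∩ C) = P(C)·P(B|C) = 0.30 × 0.50 = 0.15
P(A ∪ B ∪ C) = 0.30 + 0.55 + 0.30 − 0.10 − 0.05 − 0.15 + 0.00 = 0.85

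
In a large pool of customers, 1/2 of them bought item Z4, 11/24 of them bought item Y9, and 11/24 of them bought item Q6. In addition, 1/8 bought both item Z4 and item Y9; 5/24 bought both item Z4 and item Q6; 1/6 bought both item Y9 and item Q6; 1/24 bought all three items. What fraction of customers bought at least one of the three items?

P(union) = 1/2 + 11/24 + 11/24 − 1/8 − 5/24 − 1/6 + 1/24 = 23/24

23/24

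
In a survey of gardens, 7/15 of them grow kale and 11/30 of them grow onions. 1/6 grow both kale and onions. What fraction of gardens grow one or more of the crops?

2/3

By inclusion–exclusion:
P(at least one) = 7/15 + 11/30 − 1/6 = 2/3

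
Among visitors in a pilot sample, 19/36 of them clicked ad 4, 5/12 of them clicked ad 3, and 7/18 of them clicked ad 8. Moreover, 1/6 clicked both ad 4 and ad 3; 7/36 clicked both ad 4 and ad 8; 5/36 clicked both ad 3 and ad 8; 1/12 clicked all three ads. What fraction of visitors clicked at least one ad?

11/12

P(at least one) = 19/36 + 5/12 + 7/18 − 1/6 − 7/36 − 5/36 + 1/12 = 11/12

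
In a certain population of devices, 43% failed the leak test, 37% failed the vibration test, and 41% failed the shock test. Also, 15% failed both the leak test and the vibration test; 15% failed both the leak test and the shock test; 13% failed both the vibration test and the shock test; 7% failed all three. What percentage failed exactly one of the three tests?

P(exactly one) = 43 + 37 + 41 − 2·15 − 2·15 − 2·13 + 3·7 = 56%

56%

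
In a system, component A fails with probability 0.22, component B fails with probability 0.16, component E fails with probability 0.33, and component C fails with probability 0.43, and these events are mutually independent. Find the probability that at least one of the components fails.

Since the events are independent, P(none) is the product of the individual non-occurrence probabilities.
P(none) = (1 − 0.22) × (1 − 0.16) × (1 − 0.33) × (1 − 0.43) = 0.78 × 0.84 × 0.67 × 0.57 = 0.25022088
P(at least one) = 1 − 0.25022088 = 0.74977912

0.74977912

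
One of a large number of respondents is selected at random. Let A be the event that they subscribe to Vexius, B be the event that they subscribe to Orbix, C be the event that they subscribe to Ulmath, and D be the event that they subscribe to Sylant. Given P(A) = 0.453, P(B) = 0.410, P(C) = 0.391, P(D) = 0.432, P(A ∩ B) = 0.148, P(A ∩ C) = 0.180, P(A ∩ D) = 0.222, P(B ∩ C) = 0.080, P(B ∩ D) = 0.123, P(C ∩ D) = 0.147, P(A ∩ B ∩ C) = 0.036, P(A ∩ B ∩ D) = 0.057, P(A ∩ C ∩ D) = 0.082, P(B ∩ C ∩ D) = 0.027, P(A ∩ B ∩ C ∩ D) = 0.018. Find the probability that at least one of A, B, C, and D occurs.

Apply inclusion-exclusion:
P(A ∪ B ∪ C ∪ D) = 0.453 + 0.410 + 0.391 + 0.432 − 0.148 − 0.180 − 0.222 − 0.080 − 0.123 − 0.147 + 0.036 + 0.057 + 0.082 + 0.027 − 0.018 = 0.970

0.970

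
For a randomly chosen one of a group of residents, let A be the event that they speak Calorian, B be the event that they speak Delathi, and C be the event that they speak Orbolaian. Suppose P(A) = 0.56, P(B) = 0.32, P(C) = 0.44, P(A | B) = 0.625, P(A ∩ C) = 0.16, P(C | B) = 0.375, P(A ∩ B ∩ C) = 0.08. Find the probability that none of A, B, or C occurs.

0.08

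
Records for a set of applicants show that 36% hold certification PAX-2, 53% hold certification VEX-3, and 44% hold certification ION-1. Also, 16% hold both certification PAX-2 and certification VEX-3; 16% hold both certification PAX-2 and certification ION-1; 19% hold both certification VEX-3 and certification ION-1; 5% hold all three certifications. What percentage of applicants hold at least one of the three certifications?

87%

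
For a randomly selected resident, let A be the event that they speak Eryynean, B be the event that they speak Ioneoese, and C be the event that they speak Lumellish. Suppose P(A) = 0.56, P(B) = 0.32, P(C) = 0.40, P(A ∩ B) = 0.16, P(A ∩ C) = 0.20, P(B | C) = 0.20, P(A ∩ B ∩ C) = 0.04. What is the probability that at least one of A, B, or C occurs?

0.88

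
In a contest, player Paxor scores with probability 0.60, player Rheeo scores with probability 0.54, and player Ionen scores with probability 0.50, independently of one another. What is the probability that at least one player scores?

0.908

P(none) = (1 − 0.60) × (1 − 0.54) × (1 − 0.50) = 0.40 × 0.46 × 0.50 = 0.092
P(at least one) = 1 − 0.092 = 0.908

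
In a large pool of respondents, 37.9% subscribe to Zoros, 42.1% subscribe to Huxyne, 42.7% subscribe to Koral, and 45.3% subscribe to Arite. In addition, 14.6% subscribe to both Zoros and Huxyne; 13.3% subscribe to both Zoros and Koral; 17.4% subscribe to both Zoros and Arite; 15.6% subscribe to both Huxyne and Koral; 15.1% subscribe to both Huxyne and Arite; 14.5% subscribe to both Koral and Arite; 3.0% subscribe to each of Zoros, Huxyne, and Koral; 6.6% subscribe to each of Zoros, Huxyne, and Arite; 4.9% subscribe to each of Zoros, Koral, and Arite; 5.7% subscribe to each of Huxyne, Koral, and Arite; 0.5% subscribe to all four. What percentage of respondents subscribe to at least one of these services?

97.2%

Apply inclusion-exclusion:
P(at least one) = 37.9 + 42.1 + 42.7 + 45.3 − 14.6 − 13.3 − 17.4 − 15.6 − 15.1 − 14.5 + 3.0 + 6.6 + 4.9 + 5.7 − 0.5 = 97.2%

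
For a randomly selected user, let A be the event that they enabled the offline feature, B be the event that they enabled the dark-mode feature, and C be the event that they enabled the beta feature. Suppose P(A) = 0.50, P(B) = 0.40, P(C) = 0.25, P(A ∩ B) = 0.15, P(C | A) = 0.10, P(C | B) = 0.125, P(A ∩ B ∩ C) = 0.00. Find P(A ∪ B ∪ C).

0.90

P(A ∩ C) = P(A)·P(C|A) = 0.50 × 0.10 = 0.05
P(B ∩ C) = P(B)·P(C|B) = 0.40 × 0.125 = 0.05
P(A ∪ B ∪ C) = 0.50 + 0.40 + 0.25 − 0.15 − 0.05 − 0.05 + 0.00 = 0.90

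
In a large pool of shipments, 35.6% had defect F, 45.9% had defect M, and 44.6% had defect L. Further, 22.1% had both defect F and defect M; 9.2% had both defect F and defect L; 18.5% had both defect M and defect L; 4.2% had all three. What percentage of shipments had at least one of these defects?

By inclusion–exclusion:
P(at least one) = 35.6 + 45.9 + 44.6 − 22.1 − 9.2 − 18.5 + 4.2 = 80.5%

80.5%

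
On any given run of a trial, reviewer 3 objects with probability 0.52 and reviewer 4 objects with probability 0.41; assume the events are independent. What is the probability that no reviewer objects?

0.2832

Since the events are independent, P(none) is the product of the individual non-occurrence probabilities.
P(none) = (1 − 0.52) × (1 − 0.41) = 0.48 × 0.59 = 0.2832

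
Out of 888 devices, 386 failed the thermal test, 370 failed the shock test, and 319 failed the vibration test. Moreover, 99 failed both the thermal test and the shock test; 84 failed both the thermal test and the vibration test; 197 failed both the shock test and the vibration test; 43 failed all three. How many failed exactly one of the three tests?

444

|exactly one| = 386 + 370 + 319 − 2·99 − 2·84 − 2·197 + 3·43 = 444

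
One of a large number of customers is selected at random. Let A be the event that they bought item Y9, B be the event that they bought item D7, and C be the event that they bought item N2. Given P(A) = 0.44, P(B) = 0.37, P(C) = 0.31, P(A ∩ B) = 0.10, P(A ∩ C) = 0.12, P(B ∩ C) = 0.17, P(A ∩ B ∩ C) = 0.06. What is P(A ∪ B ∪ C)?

0.79

P(A ∪ B ∪ C) = 0.44 + 0.37 + 0.31 − 0.10 − 0.12 − 0.17 + 0.06 = 0.79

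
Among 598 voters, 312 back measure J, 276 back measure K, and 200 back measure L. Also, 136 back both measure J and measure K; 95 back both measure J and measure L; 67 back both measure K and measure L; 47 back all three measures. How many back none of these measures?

N(≥1) = 312 + 276 + 200 − 136 − 95 − 67 + 47 = 537
None: 598 − 537 = 61

61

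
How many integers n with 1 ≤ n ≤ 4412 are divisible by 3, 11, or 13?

1944

floor(4412/3) + floor(4412/11) + floor(4412/13) − floor(4412/33) − floor(4412/39) − floor(4412/143) + floor(4412/429) = 1470 + 401 + 339 − 133 − 113 − 30 + 10 = 1944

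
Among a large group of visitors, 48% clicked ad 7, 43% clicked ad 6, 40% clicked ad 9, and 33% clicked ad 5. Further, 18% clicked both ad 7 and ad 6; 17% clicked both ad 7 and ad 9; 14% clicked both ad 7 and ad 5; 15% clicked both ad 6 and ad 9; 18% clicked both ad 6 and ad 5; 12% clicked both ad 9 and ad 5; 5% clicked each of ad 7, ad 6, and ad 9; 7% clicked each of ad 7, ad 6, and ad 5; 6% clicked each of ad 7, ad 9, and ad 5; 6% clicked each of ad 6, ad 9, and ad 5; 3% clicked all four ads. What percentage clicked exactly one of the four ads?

36%

P(exactly one) = 48 + 43 + 40 + 33 − 2·18 − 2·17 − 2·14 − 2·15 − 2·18 − 2·12 + 3·5 + 3·7 + 3·6 + 3·6 − 4·3 = 36%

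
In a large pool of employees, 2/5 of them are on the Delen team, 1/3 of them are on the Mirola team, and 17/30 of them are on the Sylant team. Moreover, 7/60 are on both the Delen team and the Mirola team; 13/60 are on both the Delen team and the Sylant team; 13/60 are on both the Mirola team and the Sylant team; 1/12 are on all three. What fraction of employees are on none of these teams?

1/6

Inclusion–exclusion gives
P(union) = 2/5 + 1/3 + 17/30 − 7/60 − 13/60 − 13/60 + 1/12 = 5/6
P(none) = 1 − 5/6 = 1/6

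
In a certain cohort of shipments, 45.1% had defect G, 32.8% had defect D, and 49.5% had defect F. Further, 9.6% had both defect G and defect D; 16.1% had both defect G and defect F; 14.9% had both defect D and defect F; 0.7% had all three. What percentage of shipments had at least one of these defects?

87.5%

By inclusion-exclusion,
P(union) = 45.1 + 32.8 + 49.5 − 9.6 − 16.1 − 14.9 + 0.7 = 87.5%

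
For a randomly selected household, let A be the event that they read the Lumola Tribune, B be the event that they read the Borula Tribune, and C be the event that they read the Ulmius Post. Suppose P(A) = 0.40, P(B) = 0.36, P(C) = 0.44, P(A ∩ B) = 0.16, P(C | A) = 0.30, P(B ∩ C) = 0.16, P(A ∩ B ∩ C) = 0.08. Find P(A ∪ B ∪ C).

P(A ∩ C) = P(A)·P(C|A) = 0.40 × 0.30 = 0.12
By inclusion–exclusion:
P(A ∪ B ∪ C) = 0.40 + 0.36 + 0.44 − 0.16 − 0.12 − 0.16 + 0.08 = 0.84

0.84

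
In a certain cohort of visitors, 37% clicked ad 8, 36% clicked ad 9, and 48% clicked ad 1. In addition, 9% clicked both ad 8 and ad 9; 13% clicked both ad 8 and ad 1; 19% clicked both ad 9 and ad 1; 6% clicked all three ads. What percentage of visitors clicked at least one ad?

86%

By inclusion-exclusion,
P(≥1) = 37 + 36 + 48 − 9 − 13 − 19 + 6 = 86%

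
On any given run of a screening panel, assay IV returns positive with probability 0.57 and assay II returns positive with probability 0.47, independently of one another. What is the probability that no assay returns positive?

0.2279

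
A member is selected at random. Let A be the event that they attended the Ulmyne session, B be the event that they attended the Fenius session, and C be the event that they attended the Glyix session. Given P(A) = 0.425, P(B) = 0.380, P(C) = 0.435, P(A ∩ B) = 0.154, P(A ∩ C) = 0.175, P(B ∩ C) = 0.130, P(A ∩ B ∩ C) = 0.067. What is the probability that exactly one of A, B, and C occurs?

Using the inclusion–exclusion count for exactly one event:
P(exactly one) = 0.425 + 0.380 + 0.435 − 2·0.154 − 2·0.175 − 2·0.130 + 3·0.067 = 0.523

0.523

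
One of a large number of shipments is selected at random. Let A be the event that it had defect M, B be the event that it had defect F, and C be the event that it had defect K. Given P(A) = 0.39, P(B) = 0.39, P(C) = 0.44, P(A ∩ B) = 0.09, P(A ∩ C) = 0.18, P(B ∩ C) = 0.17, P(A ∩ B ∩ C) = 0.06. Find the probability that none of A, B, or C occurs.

0.16

Using inclusion–exclusion:
P(A ∪ B ∪ C) = 0.39 + 0.39 + 0.44 − 0.09 − 0.18 − 0.17 + 0.06 = 0.84
P(none) = 1 − 0.84 = 0.16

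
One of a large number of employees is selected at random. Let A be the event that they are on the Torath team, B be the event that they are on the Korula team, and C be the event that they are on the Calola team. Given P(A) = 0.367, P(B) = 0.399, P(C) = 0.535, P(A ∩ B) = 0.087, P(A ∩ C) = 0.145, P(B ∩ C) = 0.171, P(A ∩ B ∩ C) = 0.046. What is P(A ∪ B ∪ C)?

0.944

By inclusion–exclusion:
P(A ∪ B ∪ C) = 0.367 + 0.399 + 0.535 − 0.087 − 0.145 − 0.171 + 0.046 = 0.944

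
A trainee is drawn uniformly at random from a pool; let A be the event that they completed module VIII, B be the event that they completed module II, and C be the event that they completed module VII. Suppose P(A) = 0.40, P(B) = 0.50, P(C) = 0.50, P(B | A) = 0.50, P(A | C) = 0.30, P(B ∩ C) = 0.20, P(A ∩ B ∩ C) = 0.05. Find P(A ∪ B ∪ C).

P(A ∩ B) = P(A)·P(B|A) = 0.40 × 0.50 = 0.20
P(A ∩ C) = P(C)·P(A|C) = 0.50 × 0.30 = 0.15
P(A ∪ B ∪ C) = 0.40 + 0.50 + 0.50 − 0.20 − 0.15 − 0.20 + 0.05 = 0.90

0.90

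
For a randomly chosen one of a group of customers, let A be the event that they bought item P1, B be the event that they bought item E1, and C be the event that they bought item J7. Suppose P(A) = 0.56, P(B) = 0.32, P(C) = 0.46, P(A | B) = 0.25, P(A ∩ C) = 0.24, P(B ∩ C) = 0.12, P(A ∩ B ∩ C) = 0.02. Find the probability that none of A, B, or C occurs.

P(A ∩ B) = P(B)·P(A|B) = 0.32 × 0.25 = 0.08
By inclusion–exclusion:
P(A ∪ B ∪ C) = 0.56 + 0.32 + 0.46 − 0.08 − 0.24 − 0.12 + 0.02 = 0.92
P(none) = 1 − 0.92 = 0.08

0.08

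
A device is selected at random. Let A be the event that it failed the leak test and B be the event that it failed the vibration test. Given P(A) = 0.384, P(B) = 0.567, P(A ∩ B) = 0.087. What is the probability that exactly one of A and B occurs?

0.777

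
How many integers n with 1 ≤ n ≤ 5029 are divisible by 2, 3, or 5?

3687

By inclusion-exclusion,
floor(5029/2) + floor(5029/3) + floor(5029/5) − floor(5029/6) − floor(5029/10) − floor(5029/15) + floor(5029/30) = 2514 + 1676 + 1005 − 838 − 502 − 335 + 167 = 3687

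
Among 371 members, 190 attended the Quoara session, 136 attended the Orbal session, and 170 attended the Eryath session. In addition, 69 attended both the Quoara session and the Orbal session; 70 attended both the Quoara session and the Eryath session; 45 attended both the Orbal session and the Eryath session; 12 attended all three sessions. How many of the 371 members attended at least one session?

324

Inclusion–exclusion gives
|union| = 190 + 136 + 170 − 69 − 70 − 45 + 12 = 324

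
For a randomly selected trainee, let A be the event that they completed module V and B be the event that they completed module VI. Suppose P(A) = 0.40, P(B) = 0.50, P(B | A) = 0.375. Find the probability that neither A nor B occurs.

0.25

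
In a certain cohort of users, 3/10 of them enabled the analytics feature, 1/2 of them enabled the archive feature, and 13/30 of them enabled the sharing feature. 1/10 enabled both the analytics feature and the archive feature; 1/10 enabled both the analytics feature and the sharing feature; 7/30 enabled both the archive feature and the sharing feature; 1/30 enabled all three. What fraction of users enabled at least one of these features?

By inclusion-exclusion,
P(at least one) = 3/10 + 1/2 + 13/30 − 1/10 − 1/10 − 7/30 + 1/30 = 5/6

5/6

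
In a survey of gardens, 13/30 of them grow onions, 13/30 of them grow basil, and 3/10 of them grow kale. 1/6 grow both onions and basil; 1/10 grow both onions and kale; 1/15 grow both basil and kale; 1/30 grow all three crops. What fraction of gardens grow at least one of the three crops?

Inclusion–exclusion gives
P(≥1) = 13/30 + 13/30 + 3/10 − 1/6 − 1/10 − 1/15 + 1/30 = 13/15

13/15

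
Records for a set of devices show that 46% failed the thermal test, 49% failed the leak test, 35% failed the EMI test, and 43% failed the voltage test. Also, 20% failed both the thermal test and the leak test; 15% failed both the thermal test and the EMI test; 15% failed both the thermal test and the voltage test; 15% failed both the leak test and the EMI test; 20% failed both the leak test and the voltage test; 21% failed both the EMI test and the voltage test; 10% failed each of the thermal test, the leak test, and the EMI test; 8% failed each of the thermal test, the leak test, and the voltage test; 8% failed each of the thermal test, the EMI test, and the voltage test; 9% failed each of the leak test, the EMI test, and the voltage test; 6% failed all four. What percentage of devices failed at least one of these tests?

By inclusion–exclusion:
P(at least one) = 46 + 49 + 35 + 43 − 20 − 15 − 15 − 15 − 20 − 21 + 10 + 8 + 8 + 9 − 6 = 96%

96%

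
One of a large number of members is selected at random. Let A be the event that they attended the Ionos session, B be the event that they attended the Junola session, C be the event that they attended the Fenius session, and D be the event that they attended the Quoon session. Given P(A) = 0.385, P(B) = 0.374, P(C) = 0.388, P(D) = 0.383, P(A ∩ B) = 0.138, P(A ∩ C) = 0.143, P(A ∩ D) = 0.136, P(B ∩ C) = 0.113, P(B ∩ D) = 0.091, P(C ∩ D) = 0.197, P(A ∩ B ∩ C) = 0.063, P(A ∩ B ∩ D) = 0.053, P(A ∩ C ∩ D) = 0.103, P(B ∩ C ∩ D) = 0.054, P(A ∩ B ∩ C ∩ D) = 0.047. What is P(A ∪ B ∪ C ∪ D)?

By inclusion–exclusion:
P(A ∪ B ∪ C ∪ D) = 0.385 + 0.374 + 0.388 + 0.383 − 0.138 − 0.143 − 0.136 − 0.113 − 0.091 − 0.197 + 0.063 + 0.053 + 0.103 + 0.054 − 0.047 = 0.938

0.938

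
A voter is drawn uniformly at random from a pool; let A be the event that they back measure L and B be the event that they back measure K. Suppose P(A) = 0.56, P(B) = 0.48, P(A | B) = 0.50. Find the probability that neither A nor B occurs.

0.20

P(A ∩ B) = P(B)·P(A|B) = 0.48 × 0.50 = 0.24
Inclusion–exclusion gives
P(A ∪ B) = 0.56 + 0.48 − 0.24 = 0.80
P(none) = 1 − 0.80 = 0.20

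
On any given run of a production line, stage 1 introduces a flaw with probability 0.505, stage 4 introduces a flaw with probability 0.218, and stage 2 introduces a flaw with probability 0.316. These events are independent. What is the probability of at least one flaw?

0.73523044

Independence gives P(none) = ∏(1 − pᵢ).
P(none) = (1 − 0.505) × (1 − 0.218) × (1 − 0.316) = 0.495 × 0.782 × 0.684 = 0.26476956
P(at least one) = 1 − 0.26476956 = 0.73523044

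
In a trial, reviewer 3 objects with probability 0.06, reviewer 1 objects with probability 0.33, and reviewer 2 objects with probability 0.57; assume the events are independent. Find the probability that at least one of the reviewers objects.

P(none) = (1 − 0.06) × (1 − 0.33) × (1 − 0.57) = 0.94 × 0.67 × 0.43 = 0.270814
P(at least one) = 1 − 0.270814 = 0.729186

0.729186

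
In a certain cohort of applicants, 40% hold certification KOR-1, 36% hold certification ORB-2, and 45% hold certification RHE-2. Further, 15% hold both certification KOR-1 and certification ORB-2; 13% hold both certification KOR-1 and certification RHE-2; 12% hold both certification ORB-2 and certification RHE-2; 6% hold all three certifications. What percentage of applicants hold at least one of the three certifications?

Inclusion–exclusion gives
P(≥1) = 40 + 36 + 45 − 15 − 13 − 12 + 6 = 87%

87%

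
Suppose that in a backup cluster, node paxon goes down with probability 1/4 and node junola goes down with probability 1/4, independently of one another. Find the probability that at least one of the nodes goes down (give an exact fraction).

P(none) = (1 − 1/4) × (1 − 1/4) = 3/4 × 3/4 = 9/16
P(at least one) = 1 − 9/16 = 7/16

7/16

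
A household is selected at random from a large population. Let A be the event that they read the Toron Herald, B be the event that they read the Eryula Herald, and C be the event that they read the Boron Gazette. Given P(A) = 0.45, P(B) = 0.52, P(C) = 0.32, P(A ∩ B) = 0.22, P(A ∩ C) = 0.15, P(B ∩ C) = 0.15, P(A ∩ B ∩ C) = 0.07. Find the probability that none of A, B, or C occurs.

Apply inclusion-exclusion:
P(A ∪ B ∪ C) = 0.45 + 0.52 + 0.32 − 0.22 − 0.15 − 0.15 + 0.07 = 0.84
P(none) = 1 − 0.84 = 0.16

0.16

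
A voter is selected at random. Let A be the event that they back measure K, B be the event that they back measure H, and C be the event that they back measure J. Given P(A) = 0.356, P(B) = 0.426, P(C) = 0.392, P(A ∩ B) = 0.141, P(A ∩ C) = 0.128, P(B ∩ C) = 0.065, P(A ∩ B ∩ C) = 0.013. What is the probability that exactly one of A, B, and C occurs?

P(exactly one) = 0.356 + 0.426 + 0.392 − 2·0.141 − 2·0.128 − 2·0.065 + 3·0.013 = 0.545

0.545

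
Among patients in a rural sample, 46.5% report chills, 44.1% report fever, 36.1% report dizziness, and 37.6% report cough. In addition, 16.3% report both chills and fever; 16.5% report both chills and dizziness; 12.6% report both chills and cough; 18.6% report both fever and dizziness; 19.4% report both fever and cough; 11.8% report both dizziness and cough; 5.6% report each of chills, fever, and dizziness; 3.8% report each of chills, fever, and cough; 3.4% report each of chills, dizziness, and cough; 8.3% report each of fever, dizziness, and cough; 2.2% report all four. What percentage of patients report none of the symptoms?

12.0%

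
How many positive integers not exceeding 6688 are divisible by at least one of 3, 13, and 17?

2814

Using inclusion–exclusion:
floor(6688/3) + floor(6688/13) + floor(6688/17) − floor(6688/39) − floor(6688/51) − floor(6688/221) + floor(6688/663) = 2229 + 514 + 393 − 171 − 131 − 30 + 10 = 2814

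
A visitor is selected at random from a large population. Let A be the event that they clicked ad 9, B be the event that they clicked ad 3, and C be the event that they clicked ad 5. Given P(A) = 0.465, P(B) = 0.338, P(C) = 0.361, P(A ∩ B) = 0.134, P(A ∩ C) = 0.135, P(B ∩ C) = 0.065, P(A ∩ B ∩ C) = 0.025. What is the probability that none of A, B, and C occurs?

Inclusion–exclusion gives
P(A ∪ B ∪ C) = 0.465 + 0.338 + 0.361 − 0.134 − 0.135 − 0.065 + 0.025 = 0.855
P(none) = 1 − 0.855 = 0.145

0.145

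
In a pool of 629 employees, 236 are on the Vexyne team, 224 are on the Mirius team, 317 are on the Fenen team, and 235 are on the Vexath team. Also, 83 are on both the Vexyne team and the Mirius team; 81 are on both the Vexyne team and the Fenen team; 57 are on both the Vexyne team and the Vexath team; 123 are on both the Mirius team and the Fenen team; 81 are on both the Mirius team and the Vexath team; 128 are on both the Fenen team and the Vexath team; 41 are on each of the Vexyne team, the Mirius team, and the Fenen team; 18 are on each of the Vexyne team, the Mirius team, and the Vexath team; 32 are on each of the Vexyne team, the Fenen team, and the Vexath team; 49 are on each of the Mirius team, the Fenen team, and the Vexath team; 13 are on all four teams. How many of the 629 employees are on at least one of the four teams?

By inclusion-exclusion,
|at least one| = 236 + 224 + 317 + 235 − 83 − 81 − 57 − 123 − 81 − 128 + 41 + 18 + 32 + 49 − 13 = 586

586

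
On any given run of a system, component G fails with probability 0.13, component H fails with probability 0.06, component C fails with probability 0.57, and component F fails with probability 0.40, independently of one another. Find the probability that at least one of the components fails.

Independence gives P(none) = ∏(1 − pᵢ).
P(none) = (1 − 0.13) × (1 − 0.06) × (1 − 0.57) × (1 − 0.40) = 0.87 × 0.94 × 0.43 × 0.60 = 0.2109924
P(at least one) = 1 − 0.2109924 = 0.7890076

0.7890076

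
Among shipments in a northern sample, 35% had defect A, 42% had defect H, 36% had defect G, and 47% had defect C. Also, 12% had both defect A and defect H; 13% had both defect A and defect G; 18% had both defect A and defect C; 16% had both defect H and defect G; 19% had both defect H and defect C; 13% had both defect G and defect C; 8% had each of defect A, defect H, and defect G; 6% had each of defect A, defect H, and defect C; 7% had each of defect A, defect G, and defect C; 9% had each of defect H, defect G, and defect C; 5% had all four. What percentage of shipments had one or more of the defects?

94%

Inclusion–exclusion gives
P(union) = 35 + 42 + 36 + 47 − 12 − 13 − 18 − 16 − 19 − 13 + 8 + 6 + 7 + 9 − 5 = 94%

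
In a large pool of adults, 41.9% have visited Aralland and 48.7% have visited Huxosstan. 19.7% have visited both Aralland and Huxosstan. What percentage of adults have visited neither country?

29.1%

By inclusion–exclusion:
P(union) = 41.9 + 48.7 − 19.7 = 70.9%
P(none) = 100% − 70.9% = 29.1%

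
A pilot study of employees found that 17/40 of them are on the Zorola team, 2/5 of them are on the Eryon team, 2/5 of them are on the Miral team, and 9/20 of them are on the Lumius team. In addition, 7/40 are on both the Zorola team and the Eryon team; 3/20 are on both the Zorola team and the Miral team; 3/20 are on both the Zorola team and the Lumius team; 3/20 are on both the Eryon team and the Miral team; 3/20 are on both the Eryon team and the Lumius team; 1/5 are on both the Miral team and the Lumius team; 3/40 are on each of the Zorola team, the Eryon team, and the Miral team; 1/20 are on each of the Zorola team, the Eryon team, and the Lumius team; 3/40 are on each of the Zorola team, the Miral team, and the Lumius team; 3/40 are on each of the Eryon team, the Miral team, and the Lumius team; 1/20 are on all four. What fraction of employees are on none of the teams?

Apply inclusion-exclusion:
P(at least one) = 17/40 + 2/5 + 2/5 + 9/20 − 7/40 − 3/20 − 3/20 − 3/20 − 3/20 − 1/5 + 3/40 + 1/20 + 3/40 + 3/40 − 1/20 = 37/40
P(none) = 1 − 37/40 = 3/40

3/40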